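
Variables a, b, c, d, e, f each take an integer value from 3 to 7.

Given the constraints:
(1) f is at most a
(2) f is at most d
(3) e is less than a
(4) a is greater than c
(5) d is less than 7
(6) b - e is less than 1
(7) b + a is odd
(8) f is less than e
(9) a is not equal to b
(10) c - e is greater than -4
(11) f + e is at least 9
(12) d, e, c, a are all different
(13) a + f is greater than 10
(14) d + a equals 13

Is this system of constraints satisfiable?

Satisfiable

Take a = 7, b = 4, c = 3, d = 6, e = 5, f = 4. Then constraint 6: b - e = -1; constraint 10: c - e = -2, and every other listed constraint is also met.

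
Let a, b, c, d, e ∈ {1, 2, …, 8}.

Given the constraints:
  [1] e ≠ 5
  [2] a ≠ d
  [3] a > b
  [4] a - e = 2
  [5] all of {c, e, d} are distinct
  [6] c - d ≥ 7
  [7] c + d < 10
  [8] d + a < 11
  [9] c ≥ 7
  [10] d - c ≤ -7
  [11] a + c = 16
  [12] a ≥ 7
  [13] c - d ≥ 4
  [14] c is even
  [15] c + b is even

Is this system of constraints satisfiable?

Satisfiable

Try a = 8, b = 2, c = 8, d = 1, e = 6.
Check constraint 4: a - e = 2; constraint 6: c - d = 7. The remaining constraints are straightforward to verify.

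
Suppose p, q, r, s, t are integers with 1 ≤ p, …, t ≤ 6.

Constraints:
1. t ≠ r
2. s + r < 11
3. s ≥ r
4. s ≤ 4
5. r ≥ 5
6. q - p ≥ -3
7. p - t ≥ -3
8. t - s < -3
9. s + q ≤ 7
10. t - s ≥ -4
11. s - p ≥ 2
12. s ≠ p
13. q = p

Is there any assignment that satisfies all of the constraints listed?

Unsatisfiable

From constraints 3 and 5: s ≥ r and r ≥ 5, so s ≥ 5. From constraint 4: s ≤ 4. But 4 < 5, so no value of s works.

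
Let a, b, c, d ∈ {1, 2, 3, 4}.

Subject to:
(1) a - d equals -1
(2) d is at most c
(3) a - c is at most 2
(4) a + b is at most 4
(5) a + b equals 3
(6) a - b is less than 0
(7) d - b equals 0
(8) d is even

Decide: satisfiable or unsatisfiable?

Satisfiable

The assignment a = 1, b = 2, c = 2, d = 2 works:
  constraint 1 holds since a - d = -1.
  constraint 3 holds since a - c = -1.
The rest check out directly.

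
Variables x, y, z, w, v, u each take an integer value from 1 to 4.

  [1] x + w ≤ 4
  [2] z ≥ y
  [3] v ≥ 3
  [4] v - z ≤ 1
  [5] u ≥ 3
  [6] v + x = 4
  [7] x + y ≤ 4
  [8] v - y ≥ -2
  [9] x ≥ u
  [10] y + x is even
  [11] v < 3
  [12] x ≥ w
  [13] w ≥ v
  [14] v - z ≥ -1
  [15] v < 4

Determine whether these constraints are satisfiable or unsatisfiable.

From constraints 5 and 9: x ≥ u ≥ 3. From constraints 3 and 13: w ≥ v ≥ 3. Hence x + w ≥ 6. But constraint 1 requires x + w ≤ 4, and 4 < 6. Contradiction.

Unsatisfiable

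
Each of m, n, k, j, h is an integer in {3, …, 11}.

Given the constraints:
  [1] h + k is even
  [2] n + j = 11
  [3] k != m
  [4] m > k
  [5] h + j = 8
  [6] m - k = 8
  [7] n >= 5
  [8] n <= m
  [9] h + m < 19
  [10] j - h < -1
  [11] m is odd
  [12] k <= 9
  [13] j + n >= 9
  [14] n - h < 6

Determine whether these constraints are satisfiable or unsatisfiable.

Satisfiable

Setting (m, n, k, j, h) = (11, 8, 3, 3, 5) satisfies everything: constraint 2: n + j = 11; constraint 5: h + j = 8; constraint 6: m - k = 8, and the others follow.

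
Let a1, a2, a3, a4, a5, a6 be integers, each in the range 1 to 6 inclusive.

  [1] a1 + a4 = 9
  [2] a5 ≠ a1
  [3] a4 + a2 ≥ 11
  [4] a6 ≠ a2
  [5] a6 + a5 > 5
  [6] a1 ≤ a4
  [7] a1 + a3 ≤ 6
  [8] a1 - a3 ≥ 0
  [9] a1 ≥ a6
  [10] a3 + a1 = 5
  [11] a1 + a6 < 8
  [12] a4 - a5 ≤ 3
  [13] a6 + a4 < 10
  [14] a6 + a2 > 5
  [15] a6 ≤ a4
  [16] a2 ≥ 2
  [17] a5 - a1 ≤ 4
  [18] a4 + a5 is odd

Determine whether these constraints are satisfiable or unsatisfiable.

Try a1 = 3, a2 = 5, a3 = 2, a4 = 6, a5 = 5, a6 = 3.
Check constraint 1: a1 + a4 = 9; constraint 3: a4 + a2 = 11; constraint 5: a6 + a5 = 8. The remaining constraints are straightforward to verify.

Satisfiable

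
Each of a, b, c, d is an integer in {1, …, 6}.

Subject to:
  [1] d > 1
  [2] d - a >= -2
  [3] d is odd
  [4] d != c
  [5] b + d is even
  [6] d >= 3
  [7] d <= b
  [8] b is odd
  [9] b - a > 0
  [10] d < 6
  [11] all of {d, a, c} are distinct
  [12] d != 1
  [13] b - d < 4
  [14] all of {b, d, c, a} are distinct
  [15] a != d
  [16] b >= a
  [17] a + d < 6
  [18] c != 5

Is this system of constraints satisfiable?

Try a = 2, b = 5, c = 4, d = 3.
Check constraint 2: d - a = 1; constraint 9: b - a = 3; constraint 13: b - d = 2. The remaining constraints are straightforward to verify.

Satisfiable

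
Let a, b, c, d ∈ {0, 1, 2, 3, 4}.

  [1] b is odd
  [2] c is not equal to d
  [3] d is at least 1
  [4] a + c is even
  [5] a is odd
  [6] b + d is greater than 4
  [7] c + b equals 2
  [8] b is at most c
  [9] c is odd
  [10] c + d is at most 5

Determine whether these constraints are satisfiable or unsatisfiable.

Take a = 3, b = 1, c = 1, d = 4. Then constraint 6: b + d = 5; constraint 7: c + b = 2, and every other listed constraint is also met.

Satisfiable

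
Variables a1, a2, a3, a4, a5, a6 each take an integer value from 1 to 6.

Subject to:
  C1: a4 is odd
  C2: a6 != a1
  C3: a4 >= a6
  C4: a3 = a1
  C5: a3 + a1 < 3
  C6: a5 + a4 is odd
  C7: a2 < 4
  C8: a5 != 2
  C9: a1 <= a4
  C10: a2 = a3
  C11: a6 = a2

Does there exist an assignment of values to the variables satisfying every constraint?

From constraints 4, 10, and 11, a6 = a2 = a3 = a1, so a6 = a1. But constraint 2 says a6 ≠ a1. Contradiction.

Unsatisfiable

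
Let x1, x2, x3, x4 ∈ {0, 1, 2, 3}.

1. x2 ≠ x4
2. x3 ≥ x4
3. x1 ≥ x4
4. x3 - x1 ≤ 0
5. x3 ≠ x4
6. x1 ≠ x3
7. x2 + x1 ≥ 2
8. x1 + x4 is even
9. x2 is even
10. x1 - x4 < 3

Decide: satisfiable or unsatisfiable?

One satisfying assignment is x1 = 3, x2 = 2, x3 = 2, x4 = 1.
For the less obvious constraints — constraint 4: x3 - x1 = -1; constraint 7: x2 + x1 = 5 — and the others hold by inspection.

Satisfiable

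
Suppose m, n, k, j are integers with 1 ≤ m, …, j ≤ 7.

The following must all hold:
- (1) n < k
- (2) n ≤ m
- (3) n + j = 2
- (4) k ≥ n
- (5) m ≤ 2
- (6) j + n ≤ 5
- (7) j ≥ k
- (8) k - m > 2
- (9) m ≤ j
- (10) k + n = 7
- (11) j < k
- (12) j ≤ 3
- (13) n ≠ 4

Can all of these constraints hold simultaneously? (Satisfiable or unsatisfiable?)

From constraints 7 and 12: k ≤ j ≤ 3. From constraints 2 and 5: n ≤ m ≤ 2. Hence k + n ≤ 5. But constraint 10 requires k + n = 7, and 7 > 5. Contradiction.

Unsatisfiable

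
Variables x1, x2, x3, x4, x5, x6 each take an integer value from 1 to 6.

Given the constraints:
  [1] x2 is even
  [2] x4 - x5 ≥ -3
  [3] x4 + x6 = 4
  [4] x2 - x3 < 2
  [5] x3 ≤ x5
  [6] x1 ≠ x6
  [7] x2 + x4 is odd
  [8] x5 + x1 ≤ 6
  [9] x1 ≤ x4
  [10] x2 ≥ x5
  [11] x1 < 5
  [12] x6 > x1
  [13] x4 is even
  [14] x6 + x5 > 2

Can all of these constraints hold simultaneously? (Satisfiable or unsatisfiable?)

Constraint 1 makes x2 even and constraint 13 makes x4 even, so x2 + x4 must be even. Constraint 7 says x2 + x4 is odd — contradiction.

Unsatisfiable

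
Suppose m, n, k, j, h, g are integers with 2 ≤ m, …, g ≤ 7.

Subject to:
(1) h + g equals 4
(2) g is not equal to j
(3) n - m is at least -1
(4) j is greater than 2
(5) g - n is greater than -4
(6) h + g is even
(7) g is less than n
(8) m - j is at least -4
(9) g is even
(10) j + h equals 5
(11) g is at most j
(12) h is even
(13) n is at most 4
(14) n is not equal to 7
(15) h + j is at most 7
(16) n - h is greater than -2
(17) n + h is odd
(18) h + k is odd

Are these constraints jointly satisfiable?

The assignment m = 2, n = 3, k = 7, j = 3, h = 2, g = 2 works:
  constraint 1 holds since h + g = 4.
  constraint 3 holds since n - m = 1.
The rest check out directly.

Satisfiable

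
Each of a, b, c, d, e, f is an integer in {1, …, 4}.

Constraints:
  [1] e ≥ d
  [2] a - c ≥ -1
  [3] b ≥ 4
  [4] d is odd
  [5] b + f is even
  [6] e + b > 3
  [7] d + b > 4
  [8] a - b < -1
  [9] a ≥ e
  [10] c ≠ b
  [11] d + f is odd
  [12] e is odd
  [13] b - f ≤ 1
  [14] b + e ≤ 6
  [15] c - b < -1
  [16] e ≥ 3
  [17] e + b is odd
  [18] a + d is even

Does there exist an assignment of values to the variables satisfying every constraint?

Unsatisfiable

From constraint 3: b ≥ 4. From constraint 16: e ≥ 3. Hence b + e ≥ 7. But constraint 14 requires b + e ≤ 6, and 6 < 7. Contradiction.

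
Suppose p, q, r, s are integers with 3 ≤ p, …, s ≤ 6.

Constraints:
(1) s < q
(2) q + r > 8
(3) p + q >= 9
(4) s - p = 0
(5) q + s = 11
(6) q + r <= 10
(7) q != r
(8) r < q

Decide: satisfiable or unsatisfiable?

One satisfying assignment is p = 5, q = 6, r = 3, s = 5.
For the less obvious constraints — constraint 2: q + r = 9; constraint 3: p + q = 11 — and the others hold by inspection.

Satisfiable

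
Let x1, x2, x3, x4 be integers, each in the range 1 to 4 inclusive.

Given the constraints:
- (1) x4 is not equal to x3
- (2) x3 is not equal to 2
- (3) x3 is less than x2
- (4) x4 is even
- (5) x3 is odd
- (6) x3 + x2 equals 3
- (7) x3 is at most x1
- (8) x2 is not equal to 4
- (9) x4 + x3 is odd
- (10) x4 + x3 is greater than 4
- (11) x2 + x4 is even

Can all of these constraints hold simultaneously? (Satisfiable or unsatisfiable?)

Try x1 = 3, x2 = 2, x3 = 1, x4 = 4.
Check constraint 6: x3 + x2 = 3; constraint 10: x4 + x3 = 5. The remaining constraints are straightforward to verify.

Satisfiable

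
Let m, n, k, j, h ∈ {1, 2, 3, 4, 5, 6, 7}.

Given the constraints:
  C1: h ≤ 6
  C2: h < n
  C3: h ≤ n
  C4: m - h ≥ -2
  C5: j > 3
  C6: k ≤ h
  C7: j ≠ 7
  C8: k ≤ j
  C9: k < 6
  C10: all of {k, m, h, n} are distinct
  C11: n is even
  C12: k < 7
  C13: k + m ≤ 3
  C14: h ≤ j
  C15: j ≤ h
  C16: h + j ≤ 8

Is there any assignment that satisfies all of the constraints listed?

One satisfying assignment is m = 2, n = 6, k = 1, j = 4, h = 4.
For the less obvious constraints — constraint 4: m - h = -2; constraint 13: k + m = 3 — and the others hold by inspection.

Satisfiable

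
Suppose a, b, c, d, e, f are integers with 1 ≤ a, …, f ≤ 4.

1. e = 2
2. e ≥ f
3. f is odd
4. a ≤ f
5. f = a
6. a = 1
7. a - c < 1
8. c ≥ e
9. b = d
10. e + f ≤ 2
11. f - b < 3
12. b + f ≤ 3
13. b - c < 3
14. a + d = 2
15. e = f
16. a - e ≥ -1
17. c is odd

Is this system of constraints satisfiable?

Constraint 1 fixes e = 2 and constraint 6 fixes a = 1. Constraints 5 and 15 give e = f = a, so e = a. But 2 ≠ 1 — contradiction.

Unsatisfiable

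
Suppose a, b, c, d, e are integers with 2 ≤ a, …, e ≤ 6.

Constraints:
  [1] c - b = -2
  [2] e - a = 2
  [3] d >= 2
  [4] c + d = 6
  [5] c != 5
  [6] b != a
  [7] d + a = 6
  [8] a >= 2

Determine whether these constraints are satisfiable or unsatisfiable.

Satisfiable

The assignment a = 3, b = 5, c = 3, d = 3, e = 5 works:
  constraint 1 holds since c - b = -2.
  constraint 2 holds since e - a = 2.
  constraint 4 holds since c + d = 6.
The rest check out directly.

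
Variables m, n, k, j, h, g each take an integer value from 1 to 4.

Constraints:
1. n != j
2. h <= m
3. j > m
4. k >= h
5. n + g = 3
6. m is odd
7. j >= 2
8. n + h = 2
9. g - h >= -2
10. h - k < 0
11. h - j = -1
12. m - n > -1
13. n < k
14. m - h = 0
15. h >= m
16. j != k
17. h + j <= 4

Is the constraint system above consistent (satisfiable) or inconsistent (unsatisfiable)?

Satisfiable

Try m = 1, n = 1, k = 4, j = 2, h = 1, g = 2.
Check constraint 5: n + g = 3; constraint 8: n + h = 2. The remaining constraints are straightforward to verify.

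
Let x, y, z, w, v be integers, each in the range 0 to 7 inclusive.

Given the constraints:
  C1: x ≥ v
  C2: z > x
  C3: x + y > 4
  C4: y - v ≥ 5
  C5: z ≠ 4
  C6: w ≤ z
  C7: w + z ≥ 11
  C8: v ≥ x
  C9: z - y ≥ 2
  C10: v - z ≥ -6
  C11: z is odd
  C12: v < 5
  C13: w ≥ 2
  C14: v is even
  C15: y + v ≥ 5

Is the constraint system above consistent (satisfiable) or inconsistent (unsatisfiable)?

Constraints 4, 9, and 10 give y − v ≥ 5, v − z ≥ -6, z − y ≥ 2.
Adding all 3 inequalities: the left sides telescope to 0, and the right sides sum to 5 + (-6) + 2 = 1. So 0 ≥ 1, which is false.

Unsatisfiable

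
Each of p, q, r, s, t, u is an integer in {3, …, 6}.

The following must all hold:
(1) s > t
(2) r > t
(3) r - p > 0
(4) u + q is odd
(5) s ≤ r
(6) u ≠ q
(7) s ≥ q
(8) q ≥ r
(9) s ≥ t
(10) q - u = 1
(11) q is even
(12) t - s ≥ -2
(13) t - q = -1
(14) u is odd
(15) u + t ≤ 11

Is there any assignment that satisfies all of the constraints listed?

One satisfying assignment is p = 3, q = 6, r = 6, s = 6, t = 5, u = 5.
For the less obvious constraints — constraint 3: r - p = 3; constraint 10: q - u = 1 — and the others hold by inspection.

Satisfiable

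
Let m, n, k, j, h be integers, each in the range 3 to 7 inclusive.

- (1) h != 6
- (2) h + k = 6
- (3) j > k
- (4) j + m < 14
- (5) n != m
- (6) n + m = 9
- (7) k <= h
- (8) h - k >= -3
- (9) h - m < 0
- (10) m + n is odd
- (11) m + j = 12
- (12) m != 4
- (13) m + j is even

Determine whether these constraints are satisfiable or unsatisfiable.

Satisfiable

The assignment m = 6, n = 3, k = 3, j = 6, h = 3 works:
  constraint 2 holds since h + k = 6.
  constraint 4 holds since j + m = 12.
The rest check out directly.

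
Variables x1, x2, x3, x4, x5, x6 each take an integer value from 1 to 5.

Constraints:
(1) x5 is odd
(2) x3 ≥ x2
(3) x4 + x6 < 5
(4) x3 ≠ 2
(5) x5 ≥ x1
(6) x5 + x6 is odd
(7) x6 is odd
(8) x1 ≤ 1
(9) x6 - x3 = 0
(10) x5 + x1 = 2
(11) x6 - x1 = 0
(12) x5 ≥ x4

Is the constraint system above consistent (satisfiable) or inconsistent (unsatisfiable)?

Constraint 1 makes x5 odd and constraint 7 makes x6 odd, so x5 + x6 must be even. Constraint 6 says x5 + x6 is odd — contradiction.

Unsatisfiable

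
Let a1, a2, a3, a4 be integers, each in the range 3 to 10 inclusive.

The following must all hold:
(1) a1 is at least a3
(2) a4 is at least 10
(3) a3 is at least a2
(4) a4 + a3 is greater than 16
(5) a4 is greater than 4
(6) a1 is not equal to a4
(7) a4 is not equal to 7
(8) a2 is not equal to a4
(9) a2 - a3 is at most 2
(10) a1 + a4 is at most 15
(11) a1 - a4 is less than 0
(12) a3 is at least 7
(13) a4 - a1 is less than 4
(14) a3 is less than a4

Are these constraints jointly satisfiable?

Unsatisfiable

From constraints 1 and 12: a1 ≥ a3 ≥ 7. From constraint 2: a4 ≥ 10. Hence a1 + a4 ≥ 17. But constraint 10 requires a1 + a4 ≤ 15, and 15 < 17. Contradiction.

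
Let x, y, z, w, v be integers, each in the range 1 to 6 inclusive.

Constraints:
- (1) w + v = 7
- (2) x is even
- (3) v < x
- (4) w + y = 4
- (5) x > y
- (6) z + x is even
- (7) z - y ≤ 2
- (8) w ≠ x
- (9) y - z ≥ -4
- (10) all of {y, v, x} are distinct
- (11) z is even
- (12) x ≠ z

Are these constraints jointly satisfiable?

The assignment x = 6, y = 2, z = 4, w = 2, v = 5 works:
  constraint 1 holds since w + v = 7.
  constraint 4 holds since w + y = 4.
The rest check out directly.

Satisfiable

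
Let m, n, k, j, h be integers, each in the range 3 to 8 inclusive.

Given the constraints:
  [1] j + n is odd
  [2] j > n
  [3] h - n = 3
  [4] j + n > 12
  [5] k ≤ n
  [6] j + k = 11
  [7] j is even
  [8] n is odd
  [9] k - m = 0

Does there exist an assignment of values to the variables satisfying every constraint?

Satisfiable

Try m = 3, n = 5, k = 3, j = 8, h = 8.
Check constraint 3: h - n = 3; constraint 4: j + n = 13. The remaining constraints are straightforward to verify.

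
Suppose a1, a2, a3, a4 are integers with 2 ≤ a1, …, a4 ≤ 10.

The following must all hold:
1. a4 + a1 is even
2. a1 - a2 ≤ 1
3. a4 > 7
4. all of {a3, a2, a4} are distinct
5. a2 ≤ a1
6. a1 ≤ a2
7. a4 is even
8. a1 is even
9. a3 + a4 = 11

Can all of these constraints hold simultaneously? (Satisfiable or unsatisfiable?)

Satisfiable

Try a1 = 10, a2 = 10, a3 = 3, a4 = 8.
Check constraint 2: a1 - a2 = 0; constraint 9: a3 + a4 = 11. The remaining constraints are straightforward to verify.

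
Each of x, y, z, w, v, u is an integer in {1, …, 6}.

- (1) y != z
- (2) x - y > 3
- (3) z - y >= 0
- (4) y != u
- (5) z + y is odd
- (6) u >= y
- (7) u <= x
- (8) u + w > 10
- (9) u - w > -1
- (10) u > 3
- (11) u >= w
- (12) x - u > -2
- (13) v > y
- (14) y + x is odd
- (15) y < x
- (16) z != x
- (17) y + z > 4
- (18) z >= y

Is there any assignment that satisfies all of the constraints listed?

Satisfiable

One satisfying assignment is x = 6, y = 1, z = 4, w = 6, v = 6, u = 6.
For the less obvious constraints — constraint 2: x - y = 5; constraint 3: z - y = 3 — and the others hold by inspection.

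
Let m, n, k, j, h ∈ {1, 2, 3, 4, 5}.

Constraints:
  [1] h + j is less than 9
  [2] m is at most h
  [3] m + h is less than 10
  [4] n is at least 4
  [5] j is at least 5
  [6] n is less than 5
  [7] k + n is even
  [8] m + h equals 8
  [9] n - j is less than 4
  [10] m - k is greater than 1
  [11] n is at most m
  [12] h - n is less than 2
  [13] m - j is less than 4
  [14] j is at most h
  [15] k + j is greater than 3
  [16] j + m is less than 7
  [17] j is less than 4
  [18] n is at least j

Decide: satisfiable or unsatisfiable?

From constraints 4 and 11: m ≥ n ≥ 4. From constraints 5 and 14: h ≥ j ≥ 5. Hence m + h ≥ 9. But constraint 8 requires m + h = 8, and 8 < 9. Contradiction.

Unsatisfiable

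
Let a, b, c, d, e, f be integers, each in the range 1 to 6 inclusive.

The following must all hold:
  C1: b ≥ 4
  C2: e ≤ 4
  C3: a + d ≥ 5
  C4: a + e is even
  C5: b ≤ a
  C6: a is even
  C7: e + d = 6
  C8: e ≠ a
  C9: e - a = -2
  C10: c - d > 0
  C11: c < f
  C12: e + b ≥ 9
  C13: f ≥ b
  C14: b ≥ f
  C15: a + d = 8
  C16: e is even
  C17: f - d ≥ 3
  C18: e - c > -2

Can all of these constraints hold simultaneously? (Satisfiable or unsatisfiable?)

Satisfiable

Try a = 6, b = 6, c = 4, d = 2, e = 4, f = 6.
Check constraint 3: a + d = 8; constraint 7: e + d = 6; constraint 9: e - a = -2. The remaining constraints are straightforward to verify.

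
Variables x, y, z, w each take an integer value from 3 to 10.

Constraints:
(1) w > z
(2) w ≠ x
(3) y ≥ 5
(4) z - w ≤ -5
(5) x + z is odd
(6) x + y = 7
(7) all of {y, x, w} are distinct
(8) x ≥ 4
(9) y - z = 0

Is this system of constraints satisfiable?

From constraint 8: x ≥ 4. From constraint 3: y ≥ 5. Hence x + y ≥ 9. But constraint 6 requires x + y = 7, and 7 < 9. Contradiction.

Unsatisfiable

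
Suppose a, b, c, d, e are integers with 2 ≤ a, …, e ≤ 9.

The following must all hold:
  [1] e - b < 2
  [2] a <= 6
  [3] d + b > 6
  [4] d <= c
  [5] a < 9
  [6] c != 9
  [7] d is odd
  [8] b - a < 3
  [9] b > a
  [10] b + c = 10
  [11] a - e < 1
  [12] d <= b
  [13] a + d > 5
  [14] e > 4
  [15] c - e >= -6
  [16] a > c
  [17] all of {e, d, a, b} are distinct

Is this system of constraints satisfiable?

Satisfiable

Take a = 5, b = 6, c = 4, d = 3, e = 7. Then constraint 1: e - b = 1; constraint 3: d + b = 9, and every other listed constraint is also met.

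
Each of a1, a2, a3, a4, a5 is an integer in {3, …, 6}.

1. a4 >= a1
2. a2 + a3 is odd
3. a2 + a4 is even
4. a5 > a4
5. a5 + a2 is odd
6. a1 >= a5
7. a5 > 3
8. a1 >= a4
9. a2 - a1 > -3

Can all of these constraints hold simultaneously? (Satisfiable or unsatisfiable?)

Unsatisfiable

Constraints 1, 4, and 6 give a4 < a5, a5 ≤ a1, a1 ≤ a4. Chaining: a4 < a5 ≤ a1 ≤ a4, which forces a4 < a4 — impossible.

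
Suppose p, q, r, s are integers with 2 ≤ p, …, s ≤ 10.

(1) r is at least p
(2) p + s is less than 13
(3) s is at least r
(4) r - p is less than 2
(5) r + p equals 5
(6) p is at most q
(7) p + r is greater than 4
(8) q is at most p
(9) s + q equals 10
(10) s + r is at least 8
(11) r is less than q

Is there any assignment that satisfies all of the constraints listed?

Unsatisfiable

Constraints 1, 8, and 11 give r < q, q ≤ p, p ≤ r. Chaining: r < q ≤ p ≤ r, which forces r < r — impossible.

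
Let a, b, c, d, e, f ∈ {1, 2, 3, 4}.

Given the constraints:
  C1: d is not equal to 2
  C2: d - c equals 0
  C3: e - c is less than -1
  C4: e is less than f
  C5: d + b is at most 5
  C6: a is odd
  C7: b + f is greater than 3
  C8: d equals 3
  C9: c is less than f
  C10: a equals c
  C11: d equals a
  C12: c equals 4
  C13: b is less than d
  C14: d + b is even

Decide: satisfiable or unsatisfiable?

Unsatisfiable

Constraint 8 fixes d = 3 and constraint 12 fixes c = 4. Constraints 10 and 11 give d = a = c, so d = c. But 3 ≠ 4 — contradiction.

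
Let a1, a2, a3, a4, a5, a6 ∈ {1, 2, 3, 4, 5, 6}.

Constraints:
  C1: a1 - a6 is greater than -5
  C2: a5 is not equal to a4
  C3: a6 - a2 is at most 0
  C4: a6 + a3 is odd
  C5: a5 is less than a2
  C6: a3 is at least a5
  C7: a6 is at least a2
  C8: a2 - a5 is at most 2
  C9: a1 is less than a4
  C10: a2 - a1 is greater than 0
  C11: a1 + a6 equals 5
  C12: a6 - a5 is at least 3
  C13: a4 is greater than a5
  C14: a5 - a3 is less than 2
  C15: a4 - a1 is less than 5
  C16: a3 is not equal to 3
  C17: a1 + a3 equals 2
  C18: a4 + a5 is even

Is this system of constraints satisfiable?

Constraints 3, 8, and 12 give a6 − a5 ≥ 3, a5 − a2 ≥ -2, a2 − a6 ≥ 0.
Adding all 3 inequalities: the left sides telescope to 0, and the right sides sum to 3 + (-2) + 0 = 1. So 0 ≥ 1, which is false.

Unsatisfiable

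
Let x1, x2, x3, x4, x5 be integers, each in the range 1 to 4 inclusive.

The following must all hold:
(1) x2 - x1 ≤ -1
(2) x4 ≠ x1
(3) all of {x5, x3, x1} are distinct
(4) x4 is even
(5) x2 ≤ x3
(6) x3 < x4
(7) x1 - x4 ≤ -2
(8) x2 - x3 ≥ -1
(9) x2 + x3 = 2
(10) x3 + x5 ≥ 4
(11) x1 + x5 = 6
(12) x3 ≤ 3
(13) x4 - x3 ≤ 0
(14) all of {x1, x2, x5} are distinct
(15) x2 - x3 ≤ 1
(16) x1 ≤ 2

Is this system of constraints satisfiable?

Constraints 1, 7, 8, and 13 give x2 − x3 ≥ -1, x3 − x4 ≥ 0, x4 − x1 ≥ 2, x1 − x2 ≥ 1.
Adding all 4 inequalities: the left sides telescope to 0, and the right sides sum to (-1) + 0 + 2 + 1 = 2. So 0 ≥ 2, which is false.

Unsatisfiable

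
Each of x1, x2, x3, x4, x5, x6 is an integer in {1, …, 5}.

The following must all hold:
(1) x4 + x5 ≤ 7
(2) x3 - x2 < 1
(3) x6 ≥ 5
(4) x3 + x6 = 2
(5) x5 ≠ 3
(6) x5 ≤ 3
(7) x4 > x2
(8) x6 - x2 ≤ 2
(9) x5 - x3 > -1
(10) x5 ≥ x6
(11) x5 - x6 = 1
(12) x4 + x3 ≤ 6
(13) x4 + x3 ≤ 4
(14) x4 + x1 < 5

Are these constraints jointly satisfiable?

From constraints 3 and 10: x5 ≥ x6 and x6 ≥ 5, so x5 ≥ 5. From constraint 6: x5 ≤ 3. But 3 < 5, so no value of x5 works.

Unsatisfiable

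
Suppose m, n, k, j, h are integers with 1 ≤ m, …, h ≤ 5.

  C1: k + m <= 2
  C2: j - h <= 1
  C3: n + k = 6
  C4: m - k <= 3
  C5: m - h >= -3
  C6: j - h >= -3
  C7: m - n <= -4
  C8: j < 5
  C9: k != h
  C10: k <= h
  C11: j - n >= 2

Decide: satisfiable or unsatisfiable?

Unsatisfiable

Constraints 2, 5, 7, and 11 give m − h ≥ -3, h − j ≥ -1, j − n ≥ 2, n − m ≥ 4.
Adding all 4 inequalities: the left sides telescope to 0, and the right sides sum to (-3) + (-1) + 2 + 4 = 2. So 0 ≥ 2, which is false.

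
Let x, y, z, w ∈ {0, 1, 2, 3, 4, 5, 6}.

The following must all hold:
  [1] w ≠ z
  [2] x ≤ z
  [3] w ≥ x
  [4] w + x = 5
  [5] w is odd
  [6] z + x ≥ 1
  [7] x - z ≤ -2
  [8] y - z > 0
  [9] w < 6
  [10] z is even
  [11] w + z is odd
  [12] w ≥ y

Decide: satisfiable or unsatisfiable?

Setting (x, y, z, w) = (0, 3, 2, 5) satisfies everything: constraint 4: w + x = 5; constraint 6: z + x = 2, and the others follow.

Satisfiable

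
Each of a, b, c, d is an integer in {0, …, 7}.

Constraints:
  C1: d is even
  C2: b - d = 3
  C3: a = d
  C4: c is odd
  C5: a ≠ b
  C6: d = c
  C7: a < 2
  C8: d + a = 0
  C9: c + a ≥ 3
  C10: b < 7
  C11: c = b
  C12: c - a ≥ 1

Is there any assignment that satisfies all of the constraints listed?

Unsatisfiable

From constraints 3, 6, and 11, a = d = c = b, so a = b. But constraint 5 says a ≠ b. Contradiction.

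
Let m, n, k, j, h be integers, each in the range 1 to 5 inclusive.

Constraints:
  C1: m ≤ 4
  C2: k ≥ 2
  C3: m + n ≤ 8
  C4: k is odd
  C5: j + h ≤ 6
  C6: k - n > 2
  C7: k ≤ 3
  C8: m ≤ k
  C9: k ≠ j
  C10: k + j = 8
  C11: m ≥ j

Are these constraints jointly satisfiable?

From constraint 7: k ≤ 3. From constraints 1 and 11: j ≤ m ≤ 4. Hence k + j ≤ 7. But constraint 10 requires k + j = 8, and 8 > 7. Contradiction.

Unsatisfiable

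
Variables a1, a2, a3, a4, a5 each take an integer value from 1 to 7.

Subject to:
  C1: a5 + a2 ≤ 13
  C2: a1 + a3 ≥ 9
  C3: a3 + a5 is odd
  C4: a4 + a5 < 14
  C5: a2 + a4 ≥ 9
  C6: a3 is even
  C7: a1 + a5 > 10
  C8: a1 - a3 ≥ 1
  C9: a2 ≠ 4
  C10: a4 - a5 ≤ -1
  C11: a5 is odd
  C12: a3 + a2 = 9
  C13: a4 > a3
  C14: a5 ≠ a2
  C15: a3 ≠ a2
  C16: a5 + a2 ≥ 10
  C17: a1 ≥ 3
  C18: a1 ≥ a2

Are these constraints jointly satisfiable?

Setting (a1, a2, a3, a4, a5) = (5, 5, 4, 5, 7) satisfies everything: constraint 1: a5 + a2 = 12; constraint 2: a1 + a3 = 9; constraint 4: a4 + a5 = 12, and the others follow.

Satisfiable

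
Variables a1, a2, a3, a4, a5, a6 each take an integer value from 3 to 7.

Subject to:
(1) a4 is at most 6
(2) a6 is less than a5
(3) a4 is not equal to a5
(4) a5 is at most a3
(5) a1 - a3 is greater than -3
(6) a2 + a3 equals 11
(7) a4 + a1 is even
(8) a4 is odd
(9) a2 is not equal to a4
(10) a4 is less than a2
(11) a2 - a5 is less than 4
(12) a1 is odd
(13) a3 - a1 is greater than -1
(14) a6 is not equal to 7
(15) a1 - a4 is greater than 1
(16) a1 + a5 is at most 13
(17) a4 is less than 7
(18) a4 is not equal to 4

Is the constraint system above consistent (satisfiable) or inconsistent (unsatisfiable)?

Take a1 = 5, a2 = 6, a3 = 5, a4 = 3, a5 = 5, a6 = 3. Then constraint 5: a1 - a3 = 0; constraint 6: a2 + a3 = 11; constraint 11: a2 - a5 = 1, and every other listed constraint is also met.

Satisfiable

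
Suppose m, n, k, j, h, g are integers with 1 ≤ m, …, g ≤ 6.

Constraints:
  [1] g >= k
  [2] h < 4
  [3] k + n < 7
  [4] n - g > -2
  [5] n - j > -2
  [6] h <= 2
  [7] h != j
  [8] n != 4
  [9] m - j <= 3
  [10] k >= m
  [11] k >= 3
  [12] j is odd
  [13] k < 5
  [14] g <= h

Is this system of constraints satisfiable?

From constraints 1 and 11: g ≥ k and k ≥ 3, so g ≥ 3. From constraints 6 and 14: g ≤ h and h ≤ 2, so g ≤ 2. But 2 < 3, so no value of g works.

Unsatisfiable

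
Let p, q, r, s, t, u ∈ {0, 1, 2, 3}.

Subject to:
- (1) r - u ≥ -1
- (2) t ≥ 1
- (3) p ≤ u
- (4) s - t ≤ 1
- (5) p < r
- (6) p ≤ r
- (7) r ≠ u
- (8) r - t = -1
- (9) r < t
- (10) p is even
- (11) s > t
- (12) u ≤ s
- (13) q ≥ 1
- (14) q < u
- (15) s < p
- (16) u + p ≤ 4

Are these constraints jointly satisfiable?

Constraints 5, 9, 11, and 15 give r < t, t < s, s < p, p < r. Chaining: r < t < s < p < r, which forces r < r — impossible.

Unsatisfiable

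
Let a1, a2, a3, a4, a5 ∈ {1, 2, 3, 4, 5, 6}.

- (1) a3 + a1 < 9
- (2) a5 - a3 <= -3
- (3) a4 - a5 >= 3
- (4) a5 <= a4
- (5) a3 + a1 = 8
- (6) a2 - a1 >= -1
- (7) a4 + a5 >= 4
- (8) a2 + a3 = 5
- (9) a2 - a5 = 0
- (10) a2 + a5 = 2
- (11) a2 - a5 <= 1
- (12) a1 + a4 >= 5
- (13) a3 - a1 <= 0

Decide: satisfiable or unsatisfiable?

Unsatisfiable

Constraints 2, 6, 11, and 13 give a1 − a3 ≥ 0, a3 − a5 ≥ 3, a5 − a2 ≥ -1, a2 − a1 ≥ -1.
Adding all 4 inequalities: the left sides telescope to 0, and the right sides sum to 0 + 3 + (-1) + (-1) = 1. So 0 ≥ 1, which is false.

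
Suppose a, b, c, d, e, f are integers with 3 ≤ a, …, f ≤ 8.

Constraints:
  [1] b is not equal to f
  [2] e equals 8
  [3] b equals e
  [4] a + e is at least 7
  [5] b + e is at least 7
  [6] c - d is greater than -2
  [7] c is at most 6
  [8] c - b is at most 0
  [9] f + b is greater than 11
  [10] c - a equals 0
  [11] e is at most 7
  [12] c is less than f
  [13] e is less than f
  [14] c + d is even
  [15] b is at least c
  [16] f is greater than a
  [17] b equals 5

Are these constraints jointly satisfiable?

Constraint 17 fixes b = 5 and constraint 2 fixes e = 8, but constraint 3 requires b = e. Since 5 ≠ 8, contradiction.

Unsatisfiable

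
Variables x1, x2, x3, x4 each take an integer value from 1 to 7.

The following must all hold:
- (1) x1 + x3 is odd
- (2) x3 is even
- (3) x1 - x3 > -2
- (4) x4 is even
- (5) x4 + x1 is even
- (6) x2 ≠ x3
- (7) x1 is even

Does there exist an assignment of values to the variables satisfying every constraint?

Unsatisfiable

Constraint 7 makes x1 even and constraint 2 makes x3 even, so x1 + x3 must be even. Constraint 1 says x1 + x3 is odd — contradiction.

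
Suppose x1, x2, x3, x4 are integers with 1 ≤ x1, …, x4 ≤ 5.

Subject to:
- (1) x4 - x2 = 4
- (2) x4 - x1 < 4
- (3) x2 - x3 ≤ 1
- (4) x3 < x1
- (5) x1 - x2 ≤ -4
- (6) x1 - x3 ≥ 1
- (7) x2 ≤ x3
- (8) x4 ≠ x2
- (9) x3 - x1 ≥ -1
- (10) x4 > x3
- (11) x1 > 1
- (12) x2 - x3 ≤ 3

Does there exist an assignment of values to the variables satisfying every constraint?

Unsatisfiable

Constraints 5, 6, and 12 give x1 − x3 ≥ 1, x3 − x2 ≥ -3, x2 − x1 ≥ 4.
Adding all 3 inequalities: the left sides telescope to 0, and the right sides sum to 1 + (-3) + 4 = 2. So 0 ≥ 2, which is false.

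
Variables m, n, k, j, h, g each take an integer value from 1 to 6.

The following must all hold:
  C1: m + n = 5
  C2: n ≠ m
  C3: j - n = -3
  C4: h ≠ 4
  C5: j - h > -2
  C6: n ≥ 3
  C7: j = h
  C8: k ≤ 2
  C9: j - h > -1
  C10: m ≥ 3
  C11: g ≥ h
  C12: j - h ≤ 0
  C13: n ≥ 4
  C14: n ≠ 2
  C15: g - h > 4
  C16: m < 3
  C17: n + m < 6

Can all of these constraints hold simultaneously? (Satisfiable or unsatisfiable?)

From constraint 10: m ≥ 3. From constraint 13: n ≥ 4. Hence m + n ≥ 7. But constraint 1 requires m + n = 5, and 5 < 7. Contradiction.

Unsatisfiable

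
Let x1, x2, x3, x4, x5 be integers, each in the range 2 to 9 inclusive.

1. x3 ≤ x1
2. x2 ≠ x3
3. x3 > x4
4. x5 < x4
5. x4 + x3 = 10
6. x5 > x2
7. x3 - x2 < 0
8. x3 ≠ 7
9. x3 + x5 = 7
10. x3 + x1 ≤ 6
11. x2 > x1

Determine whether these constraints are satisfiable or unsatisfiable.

Constraints 1, 3, 4, 6, and 11 give x5 < x4, x4 < x3, x3 ≤ x1, x1 < x2, x2 < x5. Chaining: x5 < x4 < x3 ≤ x1 < x2 < x5, which forces x5 < x5 — impossible.

Unsatisfiable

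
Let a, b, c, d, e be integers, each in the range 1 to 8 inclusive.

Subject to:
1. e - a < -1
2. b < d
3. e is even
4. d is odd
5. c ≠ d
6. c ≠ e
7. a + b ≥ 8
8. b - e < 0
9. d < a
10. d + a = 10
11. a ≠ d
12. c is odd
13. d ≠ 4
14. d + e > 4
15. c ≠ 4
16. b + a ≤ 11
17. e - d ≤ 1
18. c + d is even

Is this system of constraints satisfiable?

Try a = 7, b = 2, c = 1, d = 3, e = 4.
Check constraint 1: e - a = -3; constraint 7: a + b = 9. The remaining constraints are straightforward to verify.

Satisfiable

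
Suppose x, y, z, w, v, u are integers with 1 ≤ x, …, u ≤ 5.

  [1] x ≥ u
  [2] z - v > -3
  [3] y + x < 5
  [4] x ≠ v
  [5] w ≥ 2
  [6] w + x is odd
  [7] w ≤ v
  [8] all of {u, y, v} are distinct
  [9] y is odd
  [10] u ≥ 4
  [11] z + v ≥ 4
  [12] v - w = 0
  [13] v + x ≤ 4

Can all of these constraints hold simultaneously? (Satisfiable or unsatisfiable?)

Unsatisfiable

From constraints 5 and 7: v ≥ w ≥ 2. From constraints 1 and 10: x ≥ u ≥ 4. Hence v + x ≥ 6. But constraint 13 requires v + x ≤ 4, and 4 < 6. Contradiction.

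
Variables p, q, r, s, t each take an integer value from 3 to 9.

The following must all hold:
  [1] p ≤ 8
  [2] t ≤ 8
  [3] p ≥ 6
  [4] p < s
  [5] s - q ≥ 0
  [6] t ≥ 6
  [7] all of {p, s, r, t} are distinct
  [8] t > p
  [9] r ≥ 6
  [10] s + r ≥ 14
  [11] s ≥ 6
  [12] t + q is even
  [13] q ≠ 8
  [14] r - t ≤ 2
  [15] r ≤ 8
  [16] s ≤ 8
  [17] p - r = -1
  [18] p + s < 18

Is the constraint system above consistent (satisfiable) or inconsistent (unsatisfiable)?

Constraints 1, 2, 3, 6, 9, 11, 15, and 16 confine each of p, s, r, t to the 3 values {6, …, 8}.
Constraint 7 requires all 4 of them to be distinct, but only 3 values are available — impossible by the pigeonhole principle.

Unsatisfiable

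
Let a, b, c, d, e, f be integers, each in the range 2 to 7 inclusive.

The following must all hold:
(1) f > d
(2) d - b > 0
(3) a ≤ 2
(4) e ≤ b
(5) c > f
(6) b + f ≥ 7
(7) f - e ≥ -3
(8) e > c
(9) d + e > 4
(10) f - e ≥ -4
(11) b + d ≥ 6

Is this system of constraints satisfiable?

Constraints 1, 2, 4, 5, and 8 give e ≤ b, b < d, d < f, f < c, c < e. Chaining: e ≤ b < d < f < c < e, which forces e < e — impossible.

Unsatisfiable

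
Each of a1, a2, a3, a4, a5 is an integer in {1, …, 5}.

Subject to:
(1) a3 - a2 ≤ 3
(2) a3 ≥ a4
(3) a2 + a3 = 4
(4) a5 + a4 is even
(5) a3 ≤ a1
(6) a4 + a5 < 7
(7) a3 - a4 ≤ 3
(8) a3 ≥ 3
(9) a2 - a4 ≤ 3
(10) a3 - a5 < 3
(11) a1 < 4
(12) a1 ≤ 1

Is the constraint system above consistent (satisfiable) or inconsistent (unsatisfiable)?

From constraint 8: a3 ≥ 3. From constraints 5 and 12: a3 ≤ a1 and a1 ≤ 1, so a3 ≤ 1. But 1 < 3, so no value of a3 works.

Unsatisfiable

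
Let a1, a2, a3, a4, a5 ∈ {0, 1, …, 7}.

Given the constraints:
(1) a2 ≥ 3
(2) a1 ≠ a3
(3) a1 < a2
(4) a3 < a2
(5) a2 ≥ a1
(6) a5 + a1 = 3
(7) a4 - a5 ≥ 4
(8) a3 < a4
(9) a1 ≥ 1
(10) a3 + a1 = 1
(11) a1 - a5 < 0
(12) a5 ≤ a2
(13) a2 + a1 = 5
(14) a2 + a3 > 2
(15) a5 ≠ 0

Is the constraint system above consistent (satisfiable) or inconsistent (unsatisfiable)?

Satisfiable

Try a1 = 1, a2 = 4, a3 = 0, a4 = 7, a5 = 2.
Check constraint 6: a5 + a1 = 3; constraint 7: a4 - a5 = 5; constraint 10: a3 + a1 = 1. The remaining constraints are straightforward to verify.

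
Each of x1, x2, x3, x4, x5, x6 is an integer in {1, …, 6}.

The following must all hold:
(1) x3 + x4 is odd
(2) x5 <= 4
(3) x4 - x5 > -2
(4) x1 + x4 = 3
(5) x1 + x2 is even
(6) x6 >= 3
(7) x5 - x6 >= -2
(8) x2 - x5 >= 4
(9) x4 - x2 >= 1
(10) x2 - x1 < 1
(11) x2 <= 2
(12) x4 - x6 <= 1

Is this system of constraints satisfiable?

Unsatisfiable

Constraints 7, 8, 9, and 12 give x6 − x4 ≥ -1, x4 − x2 ≥ 1, x2 − x5 ≥ 4, x5 − x6 ≥ -2.
Adding all 4 inequalities: the left sides telescope to 0, and the right sides sum to (-1) + 1 + 4 + (-2) = 2. So 0 ≥ 2, which is false.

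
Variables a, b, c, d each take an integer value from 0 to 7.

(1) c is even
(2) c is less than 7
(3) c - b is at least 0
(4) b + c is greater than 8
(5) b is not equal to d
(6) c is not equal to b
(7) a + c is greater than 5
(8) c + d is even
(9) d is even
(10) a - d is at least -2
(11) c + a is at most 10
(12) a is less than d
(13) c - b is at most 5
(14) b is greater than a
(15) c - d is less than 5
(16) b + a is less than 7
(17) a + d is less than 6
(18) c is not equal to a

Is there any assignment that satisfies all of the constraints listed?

Satisfiable

The assignment a = 1, b = 4, c = 6, d = 2 works:
  constraint 3 holds since c - b = 2.
  constraint 4 holds since b + c = 10.
The rest check out directly.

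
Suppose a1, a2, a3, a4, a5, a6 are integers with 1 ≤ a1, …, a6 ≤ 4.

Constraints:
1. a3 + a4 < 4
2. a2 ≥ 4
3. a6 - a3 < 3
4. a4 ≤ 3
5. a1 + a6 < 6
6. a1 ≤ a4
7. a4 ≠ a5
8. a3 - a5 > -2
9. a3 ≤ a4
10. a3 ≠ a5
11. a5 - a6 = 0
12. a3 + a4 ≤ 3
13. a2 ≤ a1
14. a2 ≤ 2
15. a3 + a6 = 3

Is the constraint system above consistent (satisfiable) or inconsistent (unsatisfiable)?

From constraints 2 and 13: a1 ≥ a2 and a2 ≥ 4, so a1 ≥ 4. From constraints 4 and 6: a1 ≤ a4 and a4 ≤ 3, so a1 ≤ 3. But 3 < 4, so no value of a1 works.

Unsatisfiable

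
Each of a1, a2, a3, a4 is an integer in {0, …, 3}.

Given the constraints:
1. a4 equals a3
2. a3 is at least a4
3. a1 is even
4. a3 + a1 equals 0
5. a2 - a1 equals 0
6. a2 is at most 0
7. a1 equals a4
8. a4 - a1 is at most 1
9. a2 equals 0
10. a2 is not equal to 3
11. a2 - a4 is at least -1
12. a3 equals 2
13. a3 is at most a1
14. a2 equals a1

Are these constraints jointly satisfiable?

Unsatisfiable

Constraint 9 fixes a2 = 0 and constraint 12 fixes a3 = 2. Constraints 1, 7, and 14 give a2 = a1 = a4 = a3, so a2 = a3. But 0 ≠ 2 — contradiction.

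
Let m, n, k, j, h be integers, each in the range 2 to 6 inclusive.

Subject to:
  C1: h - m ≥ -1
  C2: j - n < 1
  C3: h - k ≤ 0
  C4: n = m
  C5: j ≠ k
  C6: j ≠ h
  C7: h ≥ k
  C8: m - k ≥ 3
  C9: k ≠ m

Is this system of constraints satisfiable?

Constraints 1, 3, and 8 give m − k ≥ 3, k − h ≥ 0, h − m ≥ -1.
Adding all 3 inequalities: the left sides telescope to 0, and the right sides sum to 3 + 0 + (-1) = 2. So 0 ≥ 2, which is false.

Unsatisfiable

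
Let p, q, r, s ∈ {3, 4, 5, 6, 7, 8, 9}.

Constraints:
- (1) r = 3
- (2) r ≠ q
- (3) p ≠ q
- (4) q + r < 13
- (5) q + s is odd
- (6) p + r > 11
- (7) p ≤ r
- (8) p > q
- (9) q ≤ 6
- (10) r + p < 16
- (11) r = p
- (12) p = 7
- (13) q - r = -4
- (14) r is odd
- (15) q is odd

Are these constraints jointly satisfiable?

Unsatisfiable

Constraint 1 fixes r = 3 and constraint 12 fixes p = 7, but constraint 11 requires r = p. Since 3 ≠ 7, contradiction.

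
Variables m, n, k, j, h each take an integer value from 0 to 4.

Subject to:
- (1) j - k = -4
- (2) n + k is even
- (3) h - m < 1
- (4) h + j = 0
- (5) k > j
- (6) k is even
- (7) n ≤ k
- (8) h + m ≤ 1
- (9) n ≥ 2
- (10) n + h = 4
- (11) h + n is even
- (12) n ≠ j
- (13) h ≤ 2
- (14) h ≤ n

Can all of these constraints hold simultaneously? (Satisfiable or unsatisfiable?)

Satisfiable

One satisfying assignment is m = 0, n = 4, k = 4, j = 0, h = 0.
For the less obvious constraints — constraint 1: j - k = -4; constraint 3: h - m = 0; constraint 4: h + j = 0 — and the others hold by inspection.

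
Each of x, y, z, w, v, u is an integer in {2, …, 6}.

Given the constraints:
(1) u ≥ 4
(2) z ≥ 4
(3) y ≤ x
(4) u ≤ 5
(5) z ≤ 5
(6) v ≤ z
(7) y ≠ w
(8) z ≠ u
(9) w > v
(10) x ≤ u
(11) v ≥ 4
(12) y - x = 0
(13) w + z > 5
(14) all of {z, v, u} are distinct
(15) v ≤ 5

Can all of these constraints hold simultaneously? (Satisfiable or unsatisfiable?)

Unsatisfiable

Constraints 1, 2, 4, 5, 11, and 15 confine each of z, v, u to the 2 values {4, 5}.
Constraint 14 requires all 3 of them to be distinct, but only 2 values are available — impossible by the pigeonhole principle.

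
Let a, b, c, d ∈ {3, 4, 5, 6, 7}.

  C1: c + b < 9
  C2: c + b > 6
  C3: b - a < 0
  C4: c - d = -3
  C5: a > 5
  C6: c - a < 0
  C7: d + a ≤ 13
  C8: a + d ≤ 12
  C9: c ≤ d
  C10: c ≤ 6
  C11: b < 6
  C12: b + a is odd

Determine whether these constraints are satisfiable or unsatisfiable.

One satisfying assignment is a = 6, b = 5, c = 3, d = 6.
For the less obvious constraints — constraint 1: c + b = 8; constraint 2: c + b = 8 — and the others hold by inspection.

Satisfiable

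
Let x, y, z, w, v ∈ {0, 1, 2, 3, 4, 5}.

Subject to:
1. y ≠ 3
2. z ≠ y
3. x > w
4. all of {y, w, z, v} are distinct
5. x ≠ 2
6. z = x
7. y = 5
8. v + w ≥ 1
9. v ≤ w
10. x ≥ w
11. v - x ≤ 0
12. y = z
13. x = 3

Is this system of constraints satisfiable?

Constraint 7 fixes y = 5 and constraint 13 fixes x = 3. Constraints 6 and 12 give y = z = x, so y = x. But 5 ≠ 3 — contradiction.

Unsatisfiable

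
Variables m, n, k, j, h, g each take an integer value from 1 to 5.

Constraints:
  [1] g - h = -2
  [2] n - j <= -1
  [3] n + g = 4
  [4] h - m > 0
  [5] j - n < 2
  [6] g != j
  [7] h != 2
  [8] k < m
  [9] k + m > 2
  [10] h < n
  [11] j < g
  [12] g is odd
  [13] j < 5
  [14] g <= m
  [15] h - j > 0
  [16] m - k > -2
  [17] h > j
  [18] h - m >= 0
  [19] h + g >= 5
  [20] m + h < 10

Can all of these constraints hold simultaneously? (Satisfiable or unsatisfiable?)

Constraints 2, 10, 11, 14, and 18 give n < j, j < g, g ≤ m, m ≤ h, h < n. Chaining: n < j < g ≤ m ≤ h < n, which forces n < n — impossible.

Unsatisfiable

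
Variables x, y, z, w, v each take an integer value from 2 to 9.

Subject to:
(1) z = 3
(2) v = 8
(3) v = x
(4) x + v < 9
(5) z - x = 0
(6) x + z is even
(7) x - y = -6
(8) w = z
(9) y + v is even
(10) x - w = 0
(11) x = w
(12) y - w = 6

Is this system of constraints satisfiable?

Constraint 2 fixes v = 8 and constraint 1 fixes z = 3. Constraints 3, 8, and 11 give v = x = w = z, so v = z. But 8 ≠ 3 — contradiction.

Unsatisfiable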